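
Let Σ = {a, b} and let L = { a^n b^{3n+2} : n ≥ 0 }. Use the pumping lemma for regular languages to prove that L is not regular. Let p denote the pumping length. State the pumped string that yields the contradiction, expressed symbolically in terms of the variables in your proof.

Suppose for contradiction that L is regular, and let p be the pumping length.
Let w = a^p b^{3p+2} ∈ L; note |w| = 4p+2 ≥ p.
The pumping lemma gives a decomposition w = xyz where |xy| ≤ p and y is nonempty.
Since the first p symbols of w are all a's and |xy| ≤ p, y lies entirely in the leading a-block: y = a^k for some k with 1 ≤ k ≤ p.
Pump with i = 2: xy^2z = a^{p+k} b^{3p+2}. For this to lie in L we would need 3p+2 = 3(p+k)+2, which forces k = 0. But k ≥ 1, so xy^2z ∉ L.
This is a contradiction; hence L is not regular.

a^{p+k} b^{3p+2}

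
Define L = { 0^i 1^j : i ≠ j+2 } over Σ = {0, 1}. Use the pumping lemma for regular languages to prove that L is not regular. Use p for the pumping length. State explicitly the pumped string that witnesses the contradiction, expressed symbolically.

0^{p+p!} 1^{p+p!-2}

Suppose for contradiction that L is regular, and let p be the pumping length.
Choose w = 0^p 1^{p+p!-2}. Since p ≠ (p+p!-2)+2 = p+p!, w ∈ L; and |w| ≥ p.
Write w = xyz as guaranteed by the lemma, with |xy| ≤ p and y is nonempty.
Because |xy| ≤ p and w begins with p copies of 0, we have y = 0^k with 1 ≤ k ≤ p.
Since 1 ≤ k ≤ p, k divides p!; set t = 1 + p!/k. Then xy^t z has p + (p!/k)·k = p + p! copies of 0. Now the 0-count is p+p! and (1-count)+2 = (p+p!-2)+2 = p+p!, so i ≠ j+2 fails. So xy^t z = 0^{p+p!} 1^{p+p!-2} ∉ L.
This contradicts the pumping lemma, so L is not regular.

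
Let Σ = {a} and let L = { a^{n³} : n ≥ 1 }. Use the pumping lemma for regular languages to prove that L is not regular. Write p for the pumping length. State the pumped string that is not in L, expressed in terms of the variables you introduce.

Assume L is regular; let p be its pumping constant.
Take w = a^{p³} ∈ L with |w| = p³ ≥ p.
By the pumping lemma, w = xyz with |xy| ≤ p and y is nonempty.
Then y = a^k for some k with 1 ≤ k ≤ p.
Pump with i = 2: xy^2z = a^{p³+k}. Since 1 ≤ k ≤ p, p³ < p³+k ≤ p³+p < p³+3p²+3p+1 = (p+1)³, so p³+k is not a perfect cube. So xy^2z ∉ L.
This is a contradiction; hence L is not regular.

a^{p³+k}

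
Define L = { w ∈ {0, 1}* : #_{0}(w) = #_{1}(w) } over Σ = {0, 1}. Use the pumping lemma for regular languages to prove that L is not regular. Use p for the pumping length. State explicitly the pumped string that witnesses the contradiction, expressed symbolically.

Assume L is regular. Let p be the pumping length given by the pumping lemma.
Choose w = 0^p 1^p ∈ L with |w| = 2p ≥ p.
Write w = xyz as guaranteed by the lemma, with |xy| ≤ p and y is nonempty.
Since the first p symbols of w are all 0's and |xy| ≤ p, y lies entirely in the leading 0-block: y = 0^k for some k with 1 ≤ k ≤ p.
Pump with i = 2: xy^2z = 0^{p+k} 1^p has p+k occurrences of 0 but only p of 1. Since k ≥ 1 the counts differ, so xy^2z ∉ L.
This is a contradiction; hence L is not regular.

0^{p+k} 1^p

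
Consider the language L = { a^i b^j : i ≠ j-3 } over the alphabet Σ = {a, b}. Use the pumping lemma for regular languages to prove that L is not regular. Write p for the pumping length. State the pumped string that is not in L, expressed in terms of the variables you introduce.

Suppose for contradiction that L is regular, and let p be the pumping length.
Choose w = a^p b^{p+p!+3}. Since p ≠ (p+p!+3)-3 = p+p!, w ∈ L; and |w| ≥ p.
The pumping lemma gives a decomposition w = xyz where |xy| ≤ p and y is nonempty.
The first p characters of w are a's, so xy (and hence y) consists only of a's. Write y = a^k, 1 ≤ k ≤ p.
Since 1 ≤ k ≤ p, k divides p!; set t = 1 + p!/k. Then xy^t z has p + (p!/k)·k = p + p! copies of a. Now the a-count is p+p! and (b-count)-3 = (p+p!+3)-3 = p+p!, so i ≠ j-3 fails. So xy^t z = a^{p+p!} b^{p+p!+3} ∉ L.
Contradiction. Therefore L is not regular.

a^{p+p!} b^{p+p!+3}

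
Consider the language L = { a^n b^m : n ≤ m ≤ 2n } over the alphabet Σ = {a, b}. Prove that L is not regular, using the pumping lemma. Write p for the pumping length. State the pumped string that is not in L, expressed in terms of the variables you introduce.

a^{p+k} b^p

Toward a contradiction, assume L is regular with pumping length p.
Take w = a^p b^p ∈ L (since p ≤ p ≤ 2p), with |w| = 2p ≥ p.
Write w = xyz as guaranteed by the lemma, with |xy| ≤ p and y is nonempty.
The first p characters of w are a's, so xy (and hence y) consists only of a's. Write y = a^k, 1 ≤ k ≤ p.
Pump with i = 2: xy^2z = a^{p+k} b^p. Now n = p+k > p = m, so the condition n ≤ m fails. Thus xy^2z ∉ L.
This contradicts the pumping lemma, so L is not regular.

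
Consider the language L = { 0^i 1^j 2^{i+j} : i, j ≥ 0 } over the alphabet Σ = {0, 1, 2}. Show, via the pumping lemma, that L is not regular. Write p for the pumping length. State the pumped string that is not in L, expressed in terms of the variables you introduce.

0^{p+k} 1^p 2^{2p}

Suppose for contradiction that L is regular, and let p be the pumping length.
Take w = 0^p 1^p 2^{2p} ∈ L (with i=j=p, i+j=2p), |w| = 4p ≥ p.
Write w = xyz as guaranteed by the lemma, with |xy| ≤ p and |y| > 0.
Because |xy| ≤ p and w begins with p copies of 0, we have y = 0^k with 1 ≤ k ≤ p.
Consider xy^2z = 0^{p+k} 1^p 2^{2p}. Now the 0- and 1-counts sum to 2p+k, but the 2-count is 2p ≠ 2p+k. So xy^2z ∉ L.
This contradicts the pumping lemma, so L is not regular.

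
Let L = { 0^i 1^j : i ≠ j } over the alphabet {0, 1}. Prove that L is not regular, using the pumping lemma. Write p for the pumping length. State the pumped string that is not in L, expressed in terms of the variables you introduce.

0^{p+p!} 1^{p+p!}

Assume L is regular. Let p be the pumping length given by the pumping lemma.
Choose w = 0^p 1^{p+p!}. Since p ≠ p+p!, w ∈ L; and |w| ≥ p.
The pumping lemma gives a decomposition w = xyz where |xy| ≤ p and |y| ≥ 1.
Because |xy| ≤ p and w begins with p copies of 0, we have y = 0^k with 1 ≤ k ≤ p.
Since 1 ≤ k ≤ p, k divides p!; set t = 1 + p!/k. Then xy^t z has p + (p!/k)·k = p + p! copies of 0. Now the 0-count equals the 1-count, so i ≠ j fails. So xy^t z = 0^{p+p!} 1^{p+p!} ∉ L.
This is a contradiction; hence L is not regular.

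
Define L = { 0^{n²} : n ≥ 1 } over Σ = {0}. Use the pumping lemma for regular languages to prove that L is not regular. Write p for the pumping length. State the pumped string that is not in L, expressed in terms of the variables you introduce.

0^{p²+k}

Suppose for contradiction that L is regular, and let p be the pumping length.
Take w = 0^{p²} ∈ L with |w| = p² ≥ p.
By the pumping lemma, w = xyz with |xy| ≤ p and |y| ≥ 1.
Then y = 0^k for some k with 1 ≤ k ≤ p.
Pump with i = 2: xy^2z = 0^{p²+k}. Since 1 ≤ k ≤ p, p² < p²+k ≤ p²+p < (p+1)², so p²+k lies strictly between consecutive squares and is not a perfect square. So xy^2z ∉ L.
This is a contradiction; hence L is not regular.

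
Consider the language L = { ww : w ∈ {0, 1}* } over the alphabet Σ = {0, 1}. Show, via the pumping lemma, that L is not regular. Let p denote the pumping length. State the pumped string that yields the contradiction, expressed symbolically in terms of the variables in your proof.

0^{p+k} 1^p 0^p 1^p

Assume L is regular; let p be its pumping constant.
Take w = 0^p 1^p 0^p 1^p = uu where u = 0^p1^p; then w ∈ L and |w| = 4p ≥ p.
The pumping lemma gives a decomposition w = xyz where |xy| ≤ p and y is nonempty.
Because |xy| ≤ p and w begins with p copies of 0, we have y = 0^k with 1 ≤ k ≤ p.
Pump with i = 2: xy^2z = 0^{p+k} 1^p 0^p 1^p, of length 4p+k. Suppose this equals vv. The string starts with 0 and ends with 1, so v does too; thus the boundary between the two copies of v is a 1→0 transition. There is exactly one such transition, at position 2p+k, so |v| = 2p+k and |vv| = 4p+2k ≠ 4p+k since k ≥ 1. So xy^2z ∉ L.
Contradiction. Therefore L is not regular.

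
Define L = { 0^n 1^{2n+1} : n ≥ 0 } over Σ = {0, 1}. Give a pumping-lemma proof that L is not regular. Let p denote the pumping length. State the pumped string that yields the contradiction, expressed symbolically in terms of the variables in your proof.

Suppose for contradiction that L is regular, and let p be the pumping length.
Choose w = 0^p 1^{2p+1}, which is in L with |w| = 3p+1 ≥ p.
The pumping lemma gives a decomposition w = xyz where |xy| ≤ p and y is nonempty.
Because |xy| ≤ p and w begins with p copies of 0, we have y = 0^k with 1 ≤ k ≤ p.
Pump with i = 2: xy^2z = 0^{p+k} 1^{2p+1}. For this to lie in L we would need 2p+1 = 2(p+k)+1, which forces k = 0. But k ≥ 1, so xy^2z ∉ L.
This contradicts the pumping lemma, so L is not regular.

0^{p+k} 1^{2p+1}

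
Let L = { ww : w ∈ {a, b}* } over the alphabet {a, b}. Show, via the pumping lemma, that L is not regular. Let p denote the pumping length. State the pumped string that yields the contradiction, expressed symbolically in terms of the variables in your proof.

a^{p+k} b^p a^p b^p

Assume L is regular; let p be its pumping constant.
Take w = a^p b^p a^p b^p = uu where u = a^pb^p; then w ∈ L and |w| = 4p ≥ p.
By the pumping lemma, w = xyz with |xy| ≤ p and |y| ≥ 1.
Since the first p symbols of w are all a's and |xy| ≤ p, y lies entirely in the leading a-block: y = a^k for some k with 1 ≤ k ≤ p.
Pump with i = 2: xy^2z = a^{p+k} b^p a^p b^p, of length 4p+k. Suppose this equals vv. The string starts with a and ends with b, so v does too; thus the boundary between the two copies of v is a b→a transition. There is exactly one such transition, at position 2p+k, so |v| = 2p+k and |vv| = 4p+2k ≠ 4p+k since k ≥ 1. So xy^2z ∉ L.
Contradiction. Therefore L is not regular.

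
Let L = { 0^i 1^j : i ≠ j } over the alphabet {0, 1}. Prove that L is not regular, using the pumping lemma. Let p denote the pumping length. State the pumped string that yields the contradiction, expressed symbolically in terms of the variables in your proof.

Assume L is regular. Let p be the pumping length given by the pumping lemma.
Choose w = 0^p 1^{p+p!}. Since p ≠ p+p!, w ∈ L; and |w| ≥ p.
Write w = xyz as guaranteed by the lemma, with |xy| ≤ p and |y| > 0.
The first p characters of w are 0's, so xy (and hence y) consists only of 0's. Write y = 0^k, 1 ≤ k ≤ p.
Since 1 ≤ k ≤ p, k divides p!; set t = 1 + p!/k. Then xy^t z has p + (p!/k)·k = p + p! copies of 0. Now the 0-count equals the 1-count, so i ≠ j fails. So xy^t z = 0^{p+p!} 1^{p+p!} ∉ L.
This contradicts the pumping lemma, so L is not regular.

0^{p+p!} 1^{p+p!}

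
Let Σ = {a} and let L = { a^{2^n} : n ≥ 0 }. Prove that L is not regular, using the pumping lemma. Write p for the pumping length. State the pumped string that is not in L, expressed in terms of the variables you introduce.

a^{2^p+k}

Toward a contradiction, assume L is regular with pumping length p.
Take w = a^{2^p} ∈ L with |w| = 2^p ≥ p.
By the pumping lemma, w = xyz with |xy| ≤ p and y is nonempty.
Then y = a^k for some k with 1 ≤ k ≤ p.
Pump with i = 2: xy^2z = a^{2^p+k}. Since 1 ≤ k ≤ p < 2^p, we have 2^p < 2^p+k < 2^{p+1}, so 2^p+k is not a power of 2. So xy^2z ∉ L.
Contradiction. Therefore L is not regular.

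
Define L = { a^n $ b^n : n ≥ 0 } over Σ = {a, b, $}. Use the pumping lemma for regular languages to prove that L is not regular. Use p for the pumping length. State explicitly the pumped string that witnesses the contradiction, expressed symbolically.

Suppose for contradiction that L is regular, and let p be the pumping length.
Take w = a^p $ b^p ∈ L with |w| = 2p+1 ≥ p.
By the pumping lemma, w = xyz with |xy| ≤ p and y is nonempty.
Because |xy| ≤ p and w begins with p copies of a, we have y = a^k with 1 ≤ k ≤ p.
Pump with i = 2: xy^2z = a^{p+k} $ b^p, which would require p+k = p. But k ≥ 1, so xy^2z ∉ L.
Contradiction. Therefore L is not regular.

a^{p+k} $ b^p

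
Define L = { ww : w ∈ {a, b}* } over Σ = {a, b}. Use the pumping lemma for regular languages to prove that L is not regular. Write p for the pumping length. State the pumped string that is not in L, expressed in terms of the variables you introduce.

Toward a contradiction, assume L is regular with pumping length p.
Take w = a^p b^p a^p b^p = uu where u = a^pb^p; then w ∈ L and |w| = 4p ≥ p.
Write w = xyz as guaranteed by the lemma, with |xy| ≤ p and y is nonempty.
Since the first p symbols of w are all a's and |xy| ≤ p, y lies entirely in the leading a-block: y = a^k for some k with 1 ≤ k ≤ p.
Pump with i = 2: xy^2z = a^{p+k} b^p a^p b^p, of length 4p+k. Suppose this equals vv. The string starts with a and ends with b, so v does too; thus the boundary between the two copies of v is a b→a transition. There is exactly one such transition, at position 2p+k, so |v| = 2p+k and |vv| = 4p+2k ≠ 4p+k since k ≥ 1. So xy^2z ∉ L.
This is a contradiction; hence L is not regular.

a^{p+k} b^p a^p b^p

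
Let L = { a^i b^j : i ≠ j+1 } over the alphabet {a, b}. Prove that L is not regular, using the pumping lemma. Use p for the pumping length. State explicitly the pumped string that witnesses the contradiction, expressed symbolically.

a^{p+p!} b^{p+p!-1}

Assume L is regular. Let p be the pumping length given by the pumping lemma.
Choose w = a^p b^{p+p!-1}. Since p ≠ (p+p!-1)+1 = p+p!, w ∈ L; and |w| ≥ p.
By the pumping lemma, w = xyz with |xy| ≤ p and |y| ≥ 1.
Since the first p symbols of w are all a's and |xy| ≤ p, y lies entirely in the leading a-block: y = a^k for some k with 1 ≤ k ≤ p.
Since 1 ≤ k ≤ p, k divides p!; set t = 1 + p!/k. Then xy^t z has p + (p!/k)·k = p + p! copies of a. Now the a-count is p+p! and (b-count)+1 = (p+p!-1)+1 = p+p!, so i ≠ j+1 fails. So xy^t z = a^{p+p!} b^{p+p!-1} ∉ L.
This is a contradiction; hence L is not regular.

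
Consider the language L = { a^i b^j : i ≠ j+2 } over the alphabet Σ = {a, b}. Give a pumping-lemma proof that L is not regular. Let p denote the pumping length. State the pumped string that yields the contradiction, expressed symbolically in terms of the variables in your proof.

Toward a contradiction, assume L is regular with pumping length p.
Choose w = a^p b^{p+p!-2}. Since p ≠ (p+p!-2)+2 = p+p!, w ∈ L; and |w| ≥ p.
By the pumping lemma, w = xyz with |xy| ≤ p and |y| ≥ 1.
Since the first p symbols of w are all a's and |xy| ≤ p, y lies entirely in the leading a-block: y = a^k for some k with 1 ≤ k ≤ p.
Since 1 ≤ k ≤ p, k divides p!; set t = 1 + p!/k. Then xy^t z has p + (p!/k)·k = p + p! copies of a. Now the a-count is p+p! and (b-count)+2 = (p+p!-2)+2 = p+p!, so i ≠ j+2 fails. So xy^t z = a^{p+p!} b^{p+p!-2} ∉ L.
This is a contradiction; hence L is not regular.

a^{p+p!} b^{p+p!-2}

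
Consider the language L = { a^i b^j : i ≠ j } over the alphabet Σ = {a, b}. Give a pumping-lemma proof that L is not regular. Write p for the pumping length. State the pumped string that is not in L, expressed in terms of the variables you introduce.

a^{p+p!} b^{p+p!}

Toward a contradiction, assume L is regular with pumping length p.
Choose w = a^p b^{p+p!}. Since p ≠ p+p!, w ∈ L; and |w| ≥ p.
Write w = xyz as guaranteed by the lemma, with |xy| ≤ p and |y| > 0.
Because |xy| ≤ p and w begins with p copies of a, we have y = a^k with 1 ≤ k ≤ p.
Since 1 ≤ k ≤ p, k divides p!; set t = 1 + p!/k. Then xy^t z has p + (p!/k)·k = p + p! copies of a. Now the a-count equals the b-count, so i ≠ j fails. So xy^t z = a^{p+p!} b^{p+p!} ∉ L.
Contradiction. Therefore L is not regular.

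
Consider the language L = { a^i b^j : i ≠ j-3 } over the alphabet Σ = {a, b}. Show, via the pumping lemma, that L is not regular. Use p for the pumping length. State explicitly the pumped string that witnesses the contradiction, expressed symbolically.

a^{p+p!} b^{p+p!+3}

Assume L is regular; let p be its pumping constant.
Choose w = a^p b^{p+p!+3}. Since p ≠ (p+p!+3)-3 = p+p!, w ∈ L; and |w| ≥ p.
Write w = xyz as guaranteed by the lemma, with |xy| ≤ p and |y| > 0.
Since the first p symbols of w are all a's and |xy| ≤ p, y lies entirely in the leading a-block: y = a^k for some k with 1 ≤ k ≤ p.
Since 1 ≤ k ≤ p, k divides p!; set t = 1 + p!/k. Then xy^t z has p + (p!/k)·k = p + p! copies of a. Now the a-count is p+p! and (b-count)-3 = (p+p!+3)-3 = p+p!, so i ≠ j-3 fails. So xy^t z = a^{p+p!} b^{p+p!+3} ∉ L.
This contradicts the pumping lemma, so L is not regular.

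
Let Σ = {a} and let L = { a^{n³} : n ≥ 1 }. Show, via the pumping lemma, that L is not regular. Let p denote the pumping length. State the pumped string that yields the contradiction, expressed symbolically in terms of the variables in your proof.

a^{p³+k}

Assume L is regular. Let p be the pumping length given by the pumping lemma.
Take w = a^{p³} ∈ L with |w| = p³ ≥ p.
By the pumping lemma, w = xyz with |xy| ≤ p and y is nonempty.
Then y = a^k for some k with 1 ≤ k ≤ p.
Pump with i = 2: xy^2z = a^{p³+k}. Since 1 ≤ k ≤ p, p³ < p³+k ≤ p³+p < p³+3p²+3p+1 = (p+1)³, so p³+k is not a perfect cube. So xy^2z ∉ L.
Contradiction. Therefore L is not regular.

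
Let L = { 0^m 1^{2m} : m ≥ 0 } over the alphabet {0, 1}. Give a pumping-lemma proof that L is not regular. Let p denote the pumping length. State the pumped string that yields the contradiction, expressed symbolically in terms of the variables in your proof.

Assume L is regular. Let p be the pumping length given by the pumping lemma.
Choose w = 0^p 1^{2p}, which is in L with |w| = 3p ≥ p.
The pumping lemma gives a decomposition w = xyz where |xy| ≤ p and |y| > 0.
Because |xy| ≤ p and w begins with p copies of 0, we have y = 0^k with 1 ≤ k ≤ p.
Pump with i = 2: xy^2z = 0^{p+k} 1^{2p}. For this to lie in L we would need 2p = 2(p+k), which forces k = 0. But k ≥ 1, so xy^2z ∉ L.
Contradiction. Therefore L is not regular.

0^{p+k} 1^{2p}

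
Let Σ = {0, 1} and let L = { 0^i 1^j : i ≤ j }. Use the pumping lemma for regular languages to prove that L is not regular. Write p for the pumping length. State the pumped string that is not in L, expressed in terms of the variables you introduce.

0^{p+k} 1^p

Assume L is regular. Let p be the pumping length given by the pumping lemma.
Choose w = 0^p 1^p ∈ L, with |w| = 2p ≥ p.
Write w = xyz as guaranteed by the lemma, with |xy| ≤ p and |y| ≥ 1.
Since the first p symbols of w are all 0's and |xy| ≤ p, y lies entirely in the leading 0-block: y = 0^k for some k with 1 ≤ k ≤ p.
Consider xy^2z = 0^{p+k} 1^p. Since k ≥ 1, the 0-count p+k exceeds the 1-count p, so i ≤ j fails; thus xy^2z ∉ L.
This contradicts the pumping lemma, so L is not regular.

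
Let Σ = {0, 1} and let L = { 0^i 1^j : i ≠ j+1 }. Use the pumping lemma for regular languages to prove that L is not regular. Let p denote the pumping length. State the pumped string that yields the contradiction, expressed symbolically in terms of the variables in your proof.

0^{p+p!} 1^{p+p!-1}

Assume L is regular; let p be its pumping constant.
Choose w = 0^p 1^{p+p!-1}. Since p ≠ (p+p!-1)+1 = p+p!, w ∈ L; and |w| ≥ p.
Write w = xyz as guaranteed by the lemma, with |xy| ≤ p and |y| ≥ 1.
Because |xy| ≤ p and w begins with p copies of 0, we have y = 0^k with 1 ≤ k ≤ p.
Since 1 ≤ k ≤ p, k divides p!; set t = 1 + p!/k. Then xy^t z has p + (p!/k)·k = p + p! copies of 0. Now the 0-count is p+p! and (1-count)+1 = (p+p!-1)+1 = p+p!, so i ≠ j+1 fails. So xy^t z = 0^{p+p!} 1^{p+p!-1} ∉ L.
This is a contradiction; hence L is not regular.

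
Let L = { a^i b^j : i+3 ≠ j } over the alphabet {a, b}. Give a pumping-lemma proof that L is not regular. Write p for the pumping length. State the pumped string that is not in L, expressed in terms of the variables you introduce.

a^{p+p!} b^{p+p!+3}

Assume L is regular. Let p be the pumping length given by the pumping lemma.
Choose w = a^p b^{p+p!+3}. Since p ≠ (p+p!+3)-3 = p+p!, w ∈ L; and |w| ≥ p.
Write w = xyz as guaranteed by the lemma, with |xy| ≤ p and y is nonempty.
Since the first p symbols of w are all a's and |xy| ≤ p, y lies entirely in the leading a-block: y = a^k for some k with 1 ≤ k ≤ p.
Since 1 ≤ k ≤ p, k divides p!; set t = 1 + p!/k. Then xy^t z has p + (p!/k)·k = p + p! copies of a. Now the a-count is p+p! and (b-count)-3 = (p+p!+3)-3 = p+p!, so i+3 ≠ j fails. So xy^t z = a^{p+p!} b^{p+p!+3} ∉ L.
This is a contradiction; hence L is not regular.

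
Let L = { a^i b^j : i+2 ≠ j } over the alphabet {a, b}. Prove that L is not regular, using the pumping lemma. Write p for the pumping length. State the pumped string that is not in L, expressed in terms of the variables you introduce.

a^{p+p!} b^{p+p!+2}

Assume L is regular; let p be its pumping constant.
Choose w = a^p b^{p+p!+2}. Since p ≠ (p+p!+2)-2 = p+p!, w ∈ L; and |w| ≥ p.
By the pumping lemma, w = xyz with |xy| ≤ p and |y| > 0.
The first p characters of w are a's, so xy (and hence y) consists only of a's. Write y = a^k, 1 ≤ k ≤ p.
Since 1 ≤ k ≤ p, k divides p!; set t = 1 + p!/k. Then xy^t z has p + (p!/k)·k = p + p! copies of a. Now the a-count is p+p! and (b-count)-2 = (p+p!+2)-2 = p+p!, so i+2 ≠ j fails. So xy^t z = a^{p+p!} b^{p+p!+2} ∉ L.
Contradiction. Therefore L is not regular.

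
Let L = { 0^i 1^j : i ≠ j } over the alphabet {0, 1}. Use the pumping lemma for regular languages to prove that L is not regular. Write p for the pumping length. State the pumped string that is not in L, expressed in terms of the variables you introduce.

0^{p+p!} 1^{p+p!}

Assume L is regular. Let p be the pumping length given by the pumping lemma.
Choose w = 0^p 1^{p+p!}. Since p ≠ p+p!, w ∈ L; and |w| ≥ p.
Write w = xyz as guaranteed by the lemma, with |xy| ≤ p and y is nonempty.
Because |xy| ≤ p and w begins with p copies of 0, we have y = 0^k with 1 ≤ k ≤ p.
Since 1 ≤ k ≤ p, k divides p!; set t = 1 + p!/k. Then xy^t z has p + (p!/k)·k = p + p! copies of 0. Now the 0-count equals the 1-count, so i ≠ j fails. So xy^t z = 0^{p+p!} 1^{p+p!} ∉ L.
This is a contradiction; hence L is not regular.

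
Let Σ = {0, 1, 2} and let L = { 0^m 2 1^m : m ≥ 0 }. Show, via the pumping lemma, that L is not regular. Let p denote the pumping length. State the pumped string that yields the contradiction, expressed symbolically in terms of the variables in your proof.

Suppose for contradiction that L is regular, and let p be the pumping length.
Take w = 0^p 2 1^p ∈ L with |w| = 2p+1 ≥ p.
By the pumping lemma, w = xyz with |xy| ≤ p and |y| > 0.
The first p characters of w are 0's, so xy (and hence y) consists only of 0's. Write y = 0^k, 1 ≤ k ≤ p.
Pump with i = 2: xy^2z = 0^{p+k} 2 1^p, which would require p+k = p. But k ≥ 1, so xy^2z ∉ L.
This contradicts the pumping lemma, so L is not regular.

0^{p+k} 2 1^p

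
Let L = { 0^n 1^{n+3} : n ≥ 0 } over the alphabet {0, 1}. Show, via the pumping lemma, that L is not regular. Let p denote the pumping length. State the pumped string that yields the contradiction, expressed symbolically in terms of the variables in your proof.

0^{p+k} 1^{p+3}

Suppose for contradiction that L is regular, and let p be the pumping length.
Take w = 0^p 1^{p+3}. Then w ∈ L and |w| = 2p+3 ≥ p.
The pumping lemma gives a decomposition w = xyz where |xy| ≤ p and |y| > 0.
Because |xy| ≤ p and w begins with p copies of 0, we have y = 0^k with 1 ≤ k ≤ p.
Pump with i = 2: xy^2z = 0^{p+k} 1^{p+3}. For this to lie in L we would need p+3 = (p+k)+3, which forces k = 0. But k ≥ 1, so xy^2z ∉ L.
This contradicts the pumping lemma, so L is not regular.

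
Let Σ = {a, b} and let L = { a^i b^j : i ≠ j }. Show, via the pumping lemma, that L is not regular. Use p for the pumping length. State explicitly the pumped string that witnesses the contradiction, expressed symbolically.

a^{p+p!} b^{p+p!}

Toward a contradiction, assume L is regular with pumping length p.
Choose w = a^p b^{p+p!}. Since p ≠ p+p!, w ∈ L; and |w| ≥ p.
Write w = xyz as guaranteed by the lemma, with |xy| ≤ p and |y| > 0.
The first p characters of w are a's, so xy (and hence y) consists only of a's. Write y = a^k, 1 ≤ k ≤ p.
Since 1 ≤ k ≤ p, k divides p!; set t = 1 + p!/k. Then xy^t z has p + (p!/k)·k = p + p! copies of a. Now the a-count equals the b-count, so i ≠ j fails. So xy^t z = a^{p+p!} b^{p+p!} ∉ L.
Contradiction. Therefore L is not regular.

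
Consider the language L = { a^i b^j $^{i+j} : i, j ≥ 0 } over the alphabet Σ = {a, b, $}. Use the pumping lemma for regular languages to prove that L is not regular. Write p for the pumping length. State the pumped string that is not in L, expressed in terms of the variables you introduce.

Suppose for contradiction that L is regular, and let p be the pumping length.
Take w = a^p b^p $^{2p} ∈ L (with i=j=p, i+j=2p), |w| = 4p ≥ p.
By the pumping lemma, w = xyz with |xy| ≤ p and |y| ≥ 1.
Since the first p symbols of w are all a's and |xy| ≤ p, y lies entirely in the leading a-block: y = a^k for some k with 1 ≤ k ≤ p.
Consider xy^2z = a^{p+k} b^p $^{2p}. Now the a- and b-counts sum to 2p+k, but the $-count is 2p ≠ 2p+k. So xy^2z ∉ L.
This is a contradiction; hence L is not regular.

a^{p+k} b^p $^{2p}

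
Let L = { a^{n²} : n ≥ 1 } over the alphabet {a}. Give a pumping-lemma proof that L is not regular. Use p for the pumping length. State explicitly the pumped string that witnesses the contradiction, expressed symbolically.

a^{p²+k}

Toward a contradiction, assume L is regular with pumping length p.
Take w = a^{p²} ∈ L with |w| = p² ≥ p.
Write w = xyz as guaranteed by the lemma, with |xy| ≤ p and y is nonempty.
Then y = a^k for some k with 1 ≤ k ≤ p.
Pump with i = 2: xy^2z = a^{p²+k}. Since 1 ≤ k ≤ p, p² < p²+k ≤ p²+p < (p+1)², so p²+k lies strictly between consecutive squares and is not a perfect square. So xy^2z ∉ L.
This is a contradiction; hence L is not regular.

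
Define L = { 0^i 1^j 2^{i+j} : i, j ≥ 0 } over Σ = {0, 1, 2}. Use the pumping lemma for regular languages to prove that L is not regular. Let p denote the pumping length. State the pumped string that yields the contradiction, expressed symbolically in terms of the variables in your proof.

0^{p+k} 1^p 2^{2p}

Assume L is regular. Let p be the pumping length given by the pumping lemma.
Take w = 0^p 1^p 2^{2p} ∈ L (with i=j=p, i+j=2p), |w| = 4p ≥ p.
Write w = xyz as guaranteed by the lemma, with |xy| ≤ p and |y| ≥ 1.
Since the first p symbols of w are all 0's and |xy| ≤ p, y lies entirely in the leading 0-block: y = 0^k for some k with 1 ≤ k ≤ p.
Consider xy^2z = 0^{p+k} 1^p 2^{2p}. Now the 0- and 1-counts sum to 2p+k, but the 2-count is 2p ≠ 2p+k. So xy^2z ∉ L.
Contradiction. Therefore L is not regular.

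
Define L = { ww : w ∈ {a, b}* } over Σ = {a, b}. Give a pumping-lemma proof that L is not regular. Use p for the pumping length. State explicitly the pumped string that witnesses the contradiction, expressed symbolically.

a^{p+k} b^p a^p b^p

Toward a contradiction, assume L is regular with pumping length p.
Take w = a^p b^p a^p b^p = uu where u = a^pb^p; then w ∈ L and |w| = 4p ≥ p.
By the pumping lemma, w = xyz with |xy| ≤ p and y is nonempty.
Because |xy| ≤ p and w begins with p copies of a, we have y = a^k with 1 ≤ k ≤ p.
Pump with i = 2: xy^2z = a^{p+k} b^p a^p b^p, of length 4p+k. Suppose this equals vv. The string starts with a and ends with b, so v does too; thus the boundary between the two copies of v is a b→a transition. There is exactly one such transition, at position 2p+k, so |v| = 2p+k and |vv| = 4p+2k ≠ 4p+k since k ≥ 1. So xy^2z ∉ L.
Contradiction. Therefore L is not regular.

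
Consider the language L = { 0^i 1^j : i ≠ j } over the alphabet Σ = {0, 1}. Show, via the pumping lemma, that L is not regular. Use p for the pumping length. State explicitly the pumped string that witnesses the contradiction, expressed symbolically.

Toward a contradiction, assume L is regular with pumping length p.
Choose w = 0^p 1^{p+p!}. Since p ≠ p+p!, w ∈ L; and |w| ≥ p.
The pumping lemma gives a decomposition w = xyz where |xy| ≤ p and y is nonempty.
Since the first p symbols of w are all 0's and |xy| ≤ p, y lies entirely in the leading 0-block: y = 0^k for some k with 1 ≤ k ≤ p.
Since 1 ≤ k ≤ p, k divides p!; set t = 1 + p!/k. Then xy^t z has p + (p!/k)·k = p + p! copies of 0. Now the 0-count equals the 1-count, so i ≠ j fails. So xy^t z = 0^{p+p!} 1^{p+p!} ∉ L.
Contradiction. Therefore L is not regular.

0^{p+p!} 1^{p+p!}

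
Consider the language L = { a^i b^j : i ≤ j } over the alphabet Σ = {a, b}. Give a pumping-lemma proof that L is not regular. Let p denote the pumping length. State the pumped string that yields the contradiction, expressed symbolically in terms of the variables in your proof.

a^{p+k} b^p

Assume L is regular. Let p be the pumping length given by the pumping lemma.
Choose w = a^p b^p ∈ L, with |w| = 2p ≥ p.
Write w = xyz as guaranteed by the lemma, with |xy| ≤ p and |y| ≥ 1.
Since the first p symbols of w are all a's and |xy| ≤ p, y lies entirely in the leading a-block: y = a^k for some k with 1 ≤ k ≤ p.
Consider xy^2z = a^{p+k} b^p. Since k ≥ 1, the a-count p+k exceeds the b-count p, so i ≤ j fails; thus xy^2z ∉ L.
This is a contradiction; hence L is not regular.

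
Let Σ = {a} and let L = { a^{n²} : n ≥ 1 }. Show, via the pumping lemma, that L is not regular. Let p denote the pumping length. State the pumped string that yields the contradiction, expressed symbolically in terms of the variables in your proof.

Assume L is regular; let p be its pumping constant.
Take w = a^{p²} ∈ L with |w| = p² ≥ p.
Write w = xyz as guaranteed by the lemma, with |xy| ≤ p and |y| ≥ 1.
Then y = a^k for some k with 1 ≤ k ≤ p.
Pump with i = 2: xy^2z = a^{p²+k}. Since 1 ≤ k ≤ p, p² < p²+k ≤ p²+p < (p+1)², so p²+k lies strictly between consecutive squares and is not a perfect square. So xy^2z ∉ L.
Contradiction. Therefore L is not regular.

a^{p²+k}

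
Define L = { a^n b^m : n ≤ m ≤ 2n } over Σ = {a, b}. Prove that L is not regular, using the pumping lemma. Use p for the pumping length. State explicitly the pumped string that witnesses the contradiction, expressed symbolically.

Toward a contradiction, assume L is regular with pumping length p.
Take w = a^p b^p ∈ L (since p ≤ p ≤ 2p), with |w| = 2p ≥ p.
Write w = xyz as guaranteed by the lemma, with |xy| ≤ p and y is nonempty.
Since the first p symbols of w are all a's and |xy| ≤ p, y lies entirely in the leading a-block: y = a^k for some k with 1 ≤ k ≤ p.
Pump with i = 2: xy^2z = a^{p+k} b^p. Now n = p+k > p = m, so the condition n ≤ m fails. Thus xy^2z ∉ L.
Contradiction. Therefore L is not regular.

a^{p+k} b^p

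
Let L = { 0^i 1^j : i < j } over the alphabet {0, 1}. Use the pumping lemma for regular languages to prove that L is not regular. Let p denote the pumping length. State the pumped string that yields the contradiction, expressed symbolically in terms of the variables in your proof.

0^{p+k} 1^{p+1}

Assume L is regular. Let p be the pumping length given by the pumping lemma.
Choose w = 0^p 1^{p+1} ∈ L, with |w| = 2p+1 ≥ p.
The pumping lemma gives a decomposition w = xyz where |xy| ≤ p and y is nonempty.
The first p characters of w are 0's, so xy (and hence y) consists only of 0's. Write y = 0^k, 1 ≤ k ≤ p.
Consider xy^2z = 0^{p+k} 1^{p+1}. Since k ≥ 1, the 0-count p+k is at least p+1, so i < j fails; thus xy^2z ∉ L.
This contradicts the pumping lemma, so L is not regular.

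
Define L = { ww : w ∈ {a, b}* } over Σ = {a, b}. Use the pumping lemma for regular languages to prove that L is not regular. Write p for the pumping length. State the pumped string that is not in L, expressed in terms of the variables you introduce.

a^{p+k} b^p a^p b^p

Suppose for contradiction that L is regular, and let p be the pumping length.
Take w = a^p b^p a^p b^p = uu where u = a^pb^p; then w ∈ L and |w| = 4p ≥ p.
The pumping lemma gives a decomposition w = xyz where |xy| ≤ p and y is nonempty.
The first p characters of w are a's, so xy (and hence y) consists only of a's. Write y = a^k, 1 ≤ k ≤ p.
Pump with i = 2: xy^2z = a^{p+k} b^p a^p b^p, of length 4p+k. Suppose this equals vv. The string starts with a and ends with b, so v does too; thus the boundary between the two copies of v is a b→a transition. There is exactly one such transition, at position 2p+k, so |v| = 2p+k and |vv| = 4p+2k ≠ 4p+k since k ≥ 1. So xy^2z ∉ L.
This is a contradiction; hence L is not regular.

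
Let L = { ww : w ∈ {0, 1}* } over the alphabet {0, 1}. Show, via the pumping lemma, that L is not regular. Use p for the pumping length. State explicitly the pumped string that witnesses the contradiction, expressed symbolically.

0^{p+k} 1^p 0^p 1^p

Assume L is regular. Let p be the pumping length given by the pumping lemma.
Take w = 0^p 1^p 0^p 1^p = uu where u = 0^p1^p; then w ∈ L and |w| = 4p ≥ p.
The pumping lemma gives a decomposition w = xyz where |xy| ≤ p and |y| > 0.
The first p characters of w are 0's, so xy (and hence y) consists only of 0's. Write y = 0^k, 1 ≤ k ≤ p.
Pump with i = 2: xy^2z = 0^{p+k} 1^p 0^p 1^p, of length 4p+k. Suppose this equals vv. The string starts with 0 and ends with 1, so v does too; thus the boundary between the two copies of v is a 1→0 transition. There is exactly one such transition, at position 2p+k, so |v| = 2p+k and |vv| = 4p+2k ≠ 4p+k since k ≥ 1. So xy^2z ∉ L.
Contradiction. Therefore L is not regular.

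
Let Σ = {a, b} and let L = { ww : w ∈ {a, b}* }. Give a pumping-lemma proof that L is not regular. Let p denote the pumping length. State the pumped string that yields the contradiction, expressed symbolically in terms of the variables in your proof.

a^{p+k} b^p a^p b^p

Assume L is regular; let p be its pumping constant.
Take w = a^p b^p a^p b^p = uu where u = a^pb^p; then w ∈ L and |w| = 4p ≥ p.
Write w = xyz as guaranteed by the lemma, with |xy| ≤ p and y is nonempty.
The first p characters of w are a's, so xy (and hence y) consists only of a's. Write y = a^k, 1 ≤ k ≤ p.
Pump with i = 2: xy^2z = a^{p+k} b^p a^p b^p, of length 4p+k. Suppose this equals vv. The string starts with a and ends with b, so v does too; thus the boundary between the two copies of v is a b→a transition. There is exactly one such transition, at position 2p+k, so |v| = 2p+k and |vv| = 4p+2k ≠ 4p+k since k ≥ 1. So xy^2z ∉ L.
This is a contradiction; hence L is not regular.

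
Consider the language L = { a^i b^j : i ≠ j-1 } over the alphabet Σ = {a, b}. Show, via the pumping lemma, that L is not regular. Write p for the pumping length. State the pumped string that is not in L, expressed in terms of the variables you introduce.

Suppose for contradiction that L is regular, and let p be the pumping length.
Choose w = a^p b^{p+p!+1}. Since p ≠ (p+p!+1)-1 = p+p!, w ∈ L; and |w| ≥ p.
The pumping lemma gives a decomposition w = xyz where |xy| ≤ p and y is nonempty.
The first p characters of w are a's, so xy (and hence y) consists only of a's. Write y = a^k, 1 ≤ k ≤ p.
Since 1 ≤ k ≤ p, k divides p!; set t = 1 + p!/k. Then xy^t z has p + (p!/k)·k = p + p! copies of a. Now the a-count is p+p! and (b-count)-1 = (p+p!+1)-1 = p+p!, so i ≠ j-1 fails. So xy^t z = a^{p+p!} b^{p+p!+1} ∉ L.
This contradicts the pumping lemma, so L is not regular.

a^{p+p!} b^{p+p!+1}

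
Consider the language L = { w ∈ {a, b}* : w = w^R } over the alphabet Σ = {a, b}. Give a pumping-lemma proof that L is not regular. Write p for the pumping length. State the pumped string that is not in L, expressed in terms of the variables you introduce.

a^{p+k} b a^p

Toward a contradiction, assume L is regular with pumping length p.
Take w = a^p b a^p, a palindrome of length 2p+1 ≥ p.
By the pumping lemma, w = xyz with |xy| ≤ p and |y| > 0.
Because |xy| ≤ p and w begins with p copies of a, we have y = a^k with 1 ≤ k ≤ p.
Pump with i = 2: xy^2z = a^{p+k} b a^p. Its reverse is a^p b a^{p+k}, which differs from xy^2z since k ≥ 1. So xy^2z is not a palindrome and xy^2z ∉ L.
This contradicts the pumping lemma, so L is not regular.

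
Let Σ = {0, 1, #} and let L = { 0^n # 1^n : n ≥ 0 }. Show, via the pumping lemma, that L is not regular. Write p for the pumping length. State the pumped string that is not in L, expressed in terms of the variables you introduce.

Assume L is regular; let p be its pumping constant.
Take w = 0^p # 1^p ∈ L with |w| = 2p+1 ≥ p.
By the pumping lemma, w = xyz with |xy| ≤ p and |y| > 0.
Because |xy| ≤ p and w begins with p copies of 0, we have y = 0^k with 1 ≤ k ≤ p.
Pump with i = 2: xy^2z = 0^{p+k} # 1^p, which would require p+k = p. But k ≥ 1, so xy^2z ∉ L.
Contradiction. Therefore L is not regular.

0^{p+k} # 1^p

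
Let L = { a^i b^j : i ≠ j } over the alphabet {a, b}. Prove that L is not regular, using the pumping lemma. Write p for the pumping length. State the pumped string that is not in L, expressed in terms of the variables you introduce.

a^{p+p!} b^{p+p!}

Assume L is regular. Let p be the pumping length given by the pumping lemma.
Choose w = a^p b^{p+p!}. Since p ≠ p+p!, w ∈ L; and |w| ≥ p.
Write w = xyz as guaranteed by the lemma, with |xy| ≤ p and |y| > 0.
Because |xy| ≤ p and w begins with p copies of a, we have y = a^k with 1 ≤ k ≤ p.
Since 1 ≤ k ≤ p, k divides p!; set t = 1 + p!/k. Then xy^t z has p + (p!/k)·k = p + p! copies of a. Now the a-count equals the b-count, so i ≠ j fails. So xy^t z = a^{p+p!} b^{p+p!} ∉ L.
This is a contradiction; hence L is not regular.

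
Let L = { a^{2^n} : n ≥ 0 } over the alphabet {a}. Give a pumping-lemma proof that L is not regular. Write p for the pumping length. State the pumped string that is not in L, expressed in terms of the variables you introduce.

a^{2^p+k}

Assume L is regular; let p be its pumping constant.
Take w = a^{2^p} ∈ L with |w| = 2^p ≥ p.
By the pumping lemma, w = xyz with |xy| ≤ p and y is nonempty.
Then y = a^k for some k with 1 ≤ k ≤ p.
Pump with i = 2: xy^2z = a^{2^p+k}. Since 1 ≤ k ≤ p < 2^p, we have 2^p < 2^p+k < 2^{p+1}, so 2^p+k is not a power of 2. So xy^2z ∉ L.
Contradiction. Therefore L is not regular.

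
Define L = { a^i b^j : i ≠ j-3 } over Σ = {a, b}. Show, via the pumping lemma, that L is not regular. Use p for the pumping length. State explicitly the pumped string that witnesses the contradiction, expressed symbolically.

Suppose for contradiction that L is regular, and let p be the pumping length.
Choose w = a^p b^{p+p!+3}. Since p ≠ (p+p!+3)-3 = p+p!, w ∈ L; and |w| ≥ p.
Write w = xyz as guaranteed by the lemma, with |xy| ≤ p and |y| ≥ 1.
Because |xy| ≤ p and w begins with p copies of a, we have y = a^k with 1 ≤ k ≤ p.
Since 1 ≤ k ≤ p, k divides p!; set t = 1 + p!/k. Then xy^t z has p + (p!/k)·k = p + p! copies of a. Now the a-count is p+p! and (b-count)-3 = (p+p!+3)-3 = p+p!, so i ≠ j-3 fails. So xy^t z = a^{p+p!} b^{p+p!+3} ∉ L.
This is a contradiction; hence L is not regular.

a^{p+p!} b^{p+p!+3}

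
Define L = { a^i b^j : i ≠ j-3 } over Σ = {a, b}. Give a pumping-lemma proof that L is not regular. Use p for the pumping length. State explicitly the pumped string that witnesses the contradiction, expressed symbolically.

a^{p+p!} b^{p+p!+3}

Assume L is regular. Let p be the pumping length given by the pumping lemma.
Choose w = a^p b^{p+p!+3}. Since p ≠ (p+p!+3)-3 = p+p!, w ∈ L; and |w| ≥ p.
By the pumping lemma, w = xyz with |xy| ≤ p and |y| > 0.
The first p characters of w are a's, so xy (and hence y) consists only of a's. Write y = a^k, 1 ≤ k ≤ p.
Since 1 ≤ k ≤ p, k divides p!; set t = 1 + p!/k. Then xy^t z has p + (p!/k)·k = p + p! copies of a. Now the a-count is p+p! and (b-count)-3 = (p+p!+3)-3 = p+p!, so i ≠ j-3 fails. So xy^t z = a^{p+p!} b^{p+p!+3} ∉ L.
This contradicts the pumping lemma, so L is not regular.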